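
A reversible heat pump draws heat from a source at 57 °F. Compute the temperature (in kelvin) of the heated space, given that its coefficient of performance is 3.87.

T_H ≈ 387 K

T_C = 57 °F → (57 − 32) × 5/9 = 13.89 °C = 287.04 K.
COP_HP = T_H/(T_H − T_C) ⇒ T_H = T_C·COP_HP/(COP_HP − 1) = 287.04 × 3.87/(3.87 − 1) = 387 K.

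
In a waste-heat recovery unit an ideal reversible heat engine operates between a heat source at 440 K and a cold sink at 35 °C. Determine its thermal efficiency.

η ≈ 0.300

T_C = 35 °C → 35 + 273.15 = 308.15 K.
The Carnot efficiency is η = 1 − T_C/T_H = 1 − 308.15/440.00 = 0.300.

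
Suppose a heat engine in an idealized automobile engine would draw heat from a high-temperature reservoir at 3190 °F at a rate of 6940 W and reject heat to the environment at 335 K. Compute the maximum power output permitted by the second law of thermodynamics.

T_H = 3190 °F → (3190 − 32) × 5/9 = 1754.44 °C = 2027.59 K.
The second-law ceiling is the Carnot efficiency, η_max = 1 − T_C/T_H = 1 − 335.00/2027.59 = 0.8348.
W_max = η_max · Q_H = 0.8348 × 6940 = 5790 W.

Ẇ_max ≈ 5790 W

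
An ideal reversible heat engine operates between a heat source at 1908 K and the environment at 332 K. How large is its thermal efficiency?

η ≈ 0.8260

Carnot efficiency: η = 1 − T_C/T_H = 1 − 332.00/1908.00 = 0.8260.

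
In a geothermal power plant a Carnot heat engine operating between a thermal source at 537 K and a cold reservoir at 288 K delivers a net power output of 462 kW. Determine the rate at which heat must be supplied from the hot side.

Q̇_H ≈ 996 kW

Since the cycle is reversible, η = 1 − T_C/T_H = 1 − 288.00/537.00 = 0.4637.
Q_H = W/η = 462/0.4637 = 996 kW.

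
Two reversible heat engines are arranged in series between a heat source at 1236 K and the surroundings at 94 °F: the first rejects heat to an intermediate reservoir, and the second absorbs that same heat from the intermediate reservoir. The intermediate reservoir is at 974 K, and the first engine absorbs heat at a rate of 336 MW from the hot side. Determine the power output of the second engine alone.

Ẇ₂ ≈ 181.2 MW

T_C = 94 °F → (94 − 32) × 5/9 = 34.44 °C = 307.59 K.
Heat entering the second stage: Q_m = Q_H·(T_m/T_H) = 336 × 974.00/1236.00 = 264.8 MW.
Second-stage efficiency η₂ = 1 − T_C/T_m = 1 − 307.59/974.00 = 0.6842, so W₂ = η₂·Q_m = 181.2 MW.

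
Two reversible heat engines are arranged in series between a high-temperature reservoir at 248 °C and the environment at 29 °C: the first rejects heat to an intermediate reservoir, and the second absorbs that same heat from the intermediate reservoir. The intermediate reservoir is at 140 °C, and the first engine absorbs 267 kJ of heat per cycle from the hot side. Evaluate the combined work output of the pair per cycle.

T_H = 248 °C → 248 + 273.15 = 521.15 K.
T_C = 29 °C → 29 + 273.15 = 302.15 K.
Two reversible stages in series are equivalent to a single Carnot engine between T_H and T_C, so η_total = 1 − T_C/T_H = 1 − 302.15/521.15 = 0.4202.
W_total = η_total · Q_H = 0.4202 × 267 = 112 kJ.

W_total ≈ 112 kJ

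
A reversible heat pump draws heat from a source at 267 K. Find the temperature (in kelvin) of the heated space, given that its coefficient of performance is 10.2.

T_H ≈ 296 K

COP_HP = T_H/(T_H − T_C) ⇒ T_H = T_C·COP_HP/(COP_HP − 1) = 267.00 × 10.2/(10.2 − 1) = 296 K.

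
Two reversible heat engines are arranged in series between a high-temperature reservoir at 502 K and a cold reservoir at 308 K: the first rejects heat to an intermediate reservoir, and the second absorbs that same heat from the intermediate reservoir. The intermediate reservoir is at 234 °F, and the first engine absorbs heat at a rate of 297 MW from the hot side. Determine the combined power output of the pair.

Ẇ_total ≈ 115 MW

Two reversible stages in series are equivalent to a single Carnot engine between T_H and T_C, so η_total = 1 − T_C/T_H = 1 − 308.00/502.00 = 0.3865.
W_total = η_total · Q_H = 0.3865 × 297 = 115 MW.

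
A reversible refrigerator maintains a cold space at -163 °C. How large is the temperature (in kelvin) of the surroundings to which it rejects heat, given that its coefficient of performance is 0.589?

T_C = -163 °C → -163 + 273.15 = 110.15 K.
COP_R = T_C/(T_H − T_C) ⇒ T_H = T_C·(1 + 1/COP_R) = 110.15 × (1 + 1/0.589) = 297 K.

T_H ≈ 297 K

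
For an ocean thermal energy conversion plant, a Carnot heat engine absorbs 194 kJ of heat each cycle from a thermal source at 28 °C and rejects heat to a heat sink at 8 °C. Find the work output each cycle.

T_H = 28 °C → 28 + 273.15 = 301.15 K.
T_C = 8 °C → 8 + 273.15 = 281.15 K.
η_rev = 1 − T_C/T_H = 1 − 281.15/301.15 = 0.0664.
W = η·Q_H = 0.0664 × 194 = 12.9 kJ.

W ≈ 12.9 kJ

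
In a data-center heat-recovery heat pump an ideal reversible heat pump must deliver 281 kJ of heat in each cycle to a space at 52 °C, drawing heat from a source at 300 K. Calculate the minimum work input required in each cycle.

W_in ≈ 21.7 kJ

T_H = 52 °C → 52 + 273.15 = 325.15 K.
Reversible heating COP: COP_HP = T_H/(T_H − T_C) = 325.15/25.15 = 12.9284.
W = Q_H/COP_HP = 281/12.9284 = 21.7 kJ.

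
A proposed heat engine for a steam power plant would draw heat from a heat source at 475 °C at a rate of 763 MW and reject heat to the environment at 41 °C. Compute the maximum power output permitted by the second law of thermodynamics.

T_H = 475 °C → 475 + 273.15 = 748.15 K.
T_C = 41 °C → 41 + 273.15 = 314.15 K.
By the Carnot theorem, η_max = 1 − T_C/T_H = 1 − 314.15/748.15 = 0.5801.
W_max = η_max · Q_H = 0.5801 × 763 = 443 MW.

Ẇ_max ≈ 443 MW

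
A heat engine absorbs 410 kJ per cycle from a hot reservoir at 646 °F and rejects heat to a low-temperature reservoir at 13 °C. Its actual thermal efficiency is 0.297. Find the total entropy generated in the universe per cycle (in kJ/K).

ΔS_univ ≈ 0.340 kJ/K

T_H = 646 °F → (646 − 32) × 5/9 = 341.11 °C = 614.26 K.
T_C = 13 °C → 13 + 273.15 = 286.15 K.
W = η·Q_H = 0.297 × 410 = 121.8 kJ, so Q_C = Q_H − W = 288.2 kJ.
Reservoir entropy changes: ΔS_H = −Q_H/T_H = −410/614.26 = -0.6675 kJ/K and ΔS_C = +Q_C/T_C = 288.2/286.15 = 1.007 kJ/K.
ΔS_univ = −Q_H/T_H + Q_C/T_C = 0.340 kJ/K (> 0, since η = 0.297 < η_Carnot = 0.534).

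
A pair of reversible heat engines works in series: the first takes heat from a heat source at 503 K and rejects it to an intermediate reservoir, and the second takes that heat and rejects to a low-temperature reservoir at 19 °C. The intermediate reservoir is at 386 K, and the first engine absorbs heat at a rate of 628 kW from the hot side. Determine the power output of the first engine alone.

T_C = 19 °C → 19 + 273.15 = 292.15 K.
First-stage efficiency η₁ = 1 − T_m/T_H = 1 − 386.00/503.00 = 0.2326.
W₁ = η₁·Q_H = 0.2326 × 628 = 146 kW.

Ẇ₁ ≈ 146 kW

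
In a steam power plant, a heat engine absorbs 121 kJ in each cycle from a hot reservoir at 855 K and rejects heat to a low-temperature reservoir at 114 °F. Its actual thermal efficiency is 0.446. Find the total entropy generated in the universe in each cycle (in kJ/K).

ΔS_univ ≈ 0.0688 kJ/K

T_C = 114 °F → (114 − 32) × 5/9 = 45.56 °C = 318.71 K.
W = η·Q_H = 0.446 × 121 = 53.97 kJ, so Q_C = Q_H − W = 67.03 kJ.
Reservoir entropy changes: ΔS_H = −Q_H/T_H = −121/855.00 = -0.1415 kJ/K and ΔS_C = +Q_C/T_C = 67.03/318.71 = 0.2103 kJ/K.
ΔS_univ = −Q_H/T_H + Q_C/T_C = 0.0688 kJ/K (> 0, since η = 0.446 < η_Carnot = 0.627).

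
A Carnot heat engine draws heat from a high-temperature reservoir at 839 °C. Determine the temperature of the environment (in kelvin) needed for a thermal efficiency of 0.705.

T_C ≈ 328.1 K

T_H = 839 °C → 839 + 273.15 = 1112.15 K.
From η = 1 − T_C/T_H, T_C = T_H·(1 − η) = 1112.15 × (1 − 0.705) = 328.1 K.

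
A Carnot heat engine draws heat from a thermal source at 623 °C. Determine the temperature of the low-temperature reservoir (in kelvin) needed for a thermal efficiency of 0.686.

T_C ≈ 281.4 K

T_H = 623 °C → 623 + 273.15 = 896.15 K.
From η = 1 − T_C/T_H, T_C = T_H·(1 − η) = 896.15 × (1 − 0.686) = 281.4 K.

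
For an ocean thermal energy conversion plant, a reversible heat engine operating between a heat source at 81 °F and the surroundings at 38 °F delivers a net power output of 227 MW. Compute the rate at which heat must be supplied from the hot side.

Q̇_H ≈ 2850 MW

T_H = 81 °F → (81 − 32) × 5/9 = 27.22 °C = 300.37 K.
T_C = 38 °F → (38 − 32) × 5/9 = 3.33 °C = 276.48 K.
For a reversible engine, η = 1 − T_C/T_H = 1 − 276.48/300.37 = 0.0795.
Q_H = W/η = 227/0.0795 = 2850 MW.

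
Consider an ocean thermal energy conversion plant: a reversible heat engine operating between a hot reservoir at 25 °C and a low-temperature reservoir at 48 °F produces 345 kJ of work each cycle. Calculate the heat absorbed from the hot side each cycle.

Q_H ≈ 6380 kJ

T_H = 25 °C → 25 + 273.15 = 298.15 K.
T_C = 48 °F → (48 − 32) × 5/9 = 8.89 °C = 282.04 K.
The Carnot efficiency is η = 1 − T_C/T_H = 1 − 282.04/298.15 = 0.0540.
Q_H = W/η = 345/0.0540 = 6380 kJ.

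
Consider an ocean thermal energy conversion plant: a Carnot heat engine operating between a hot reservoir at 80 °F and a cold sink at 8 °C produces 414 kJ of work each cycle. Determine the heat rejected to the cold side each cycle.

Q_C ≈ 6240 kJ

T_H = 80 °F → (80 − 32) × 5/9 = 26.67 °C = 299.82 K.
T_C = 8 °C → 8 + 273.15 = 281.15 K.
η_rev = 1 − T_C/T_H = 1 − 281.15/299.82 = 0.0623.
Since Q_C/Q_H = T_C/T_H and Q_H = W/η, Q_C = W·T_C/(T_H − T_C) = 414 × 281.15/18.67 = 6240 kJ.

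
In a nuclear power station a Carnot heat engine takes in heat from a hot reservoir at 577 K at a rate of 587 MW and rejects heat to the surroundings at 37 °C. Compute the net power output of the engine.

T_C = 37 °C → 37 + 273.15 = 310.15 K.
Since the cycle is reversible, η = 1 − T_C/T_H = 1 − 310.15/577.00 = 0.4625.
W = η·Q_H = 0.4625 × 587 = 271.5 MW.

Ẇ ≈ 271.5 MW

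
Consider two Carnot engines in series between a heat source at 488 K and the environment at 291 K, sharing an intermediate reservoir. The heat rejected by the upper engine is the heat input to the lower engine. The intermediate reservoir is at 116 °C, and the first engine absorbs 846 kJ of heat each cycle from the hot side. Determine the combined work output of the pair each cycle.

Two reversible stages in series are equivalent to a single Carnot engine between T_H and T_C, so η_total = 1 − T_C/T_H = 1 − 291.00/488.00 = 0.4037.
W_total = η_total · Q_H = 0.4037 × 846 = 342 kJ.

W_total ≈ 342 kJ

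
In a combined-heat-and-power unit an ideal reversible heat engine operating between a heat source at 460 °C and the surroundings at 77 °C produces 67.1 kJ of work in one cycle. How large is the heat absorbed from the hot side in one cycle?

T_H = 460 °C → 460 + 273.15 = 733.15 K.
T_C = 77 °C → 77 + 273.15 = 350.15 K.
For a reversible engine, η = 1 − T_C/T_H = 1 − 350.15/733.15 = 0.5224.
Q_H = W/η = 67.1/0.5224 = 128 kJ.

Q_H ≈ 128 kJ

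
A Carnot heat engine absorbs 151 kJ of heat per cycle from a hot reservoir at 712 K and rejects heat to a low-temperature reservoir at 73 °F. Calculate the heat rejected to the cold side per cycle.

T_C = 73 °F → (73 − 32) × 5/9 = 22.78 °C = 295.93 K.
The Carnot efficiency is η = 1 − T_C/T_H = 1 − 295.93/712.00 = 0.5844.
For a reversible cycle Q_C/Q_H = T_C/T_H, so Q_C = 151 × 295.93/712.00 = 62.8 kJ.

Q_C ≈ 62.8 kJ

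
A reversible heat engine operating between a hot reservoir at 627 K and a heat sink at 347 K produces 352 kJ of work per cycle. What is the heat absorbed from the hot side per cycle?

Carnot efficiency: η = 1 − T_C/T_H = 1 − 347.00/627.00 = 0.4466.
Q_H = W/η = 352/0.4466 = 788 kJ.

Q_H ≈ 788 kJ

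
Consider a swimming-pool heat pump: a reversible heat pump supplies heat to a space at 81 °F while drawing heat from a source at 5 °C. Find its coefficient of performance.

COP_HP ≈ 13.5

T_H = 81 °F → (81 − 32) × 5/9 = 27.22 °C = 300.37 K.
T_C = 5 °C → 5 + 273.15 = 278.15 K.
COP_HP = T_H/(T_H − T_C) = 300.37/(300.37 − 278.15) = 13.5.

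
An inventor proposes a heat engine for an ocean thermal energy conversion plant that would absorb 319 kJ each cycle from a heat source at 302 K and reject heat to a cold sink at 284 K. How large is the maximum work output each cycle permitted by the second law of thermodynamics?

W_max ≈ 19.0 kJ

The second-law ceiling is the Carnot efficiency, η_max = 1 − T_C/T_H = 1 − 284.00/302.00 = 0.0596.
W_max = η_max · Q_H = 0.0596 × 319 = 19.0 kJ.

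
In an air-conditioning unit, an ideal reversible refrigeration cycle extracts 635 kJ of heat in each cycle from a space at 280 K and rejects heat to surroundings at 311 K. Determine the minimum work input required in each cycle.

COP_R = T_C/(T_H − T_C) = 280.00/31.00 = 9.0323.
W = Q_C/COP_R = 635/9.0323 = 70.3 kJ.

W_in ≈ 70.3 kJ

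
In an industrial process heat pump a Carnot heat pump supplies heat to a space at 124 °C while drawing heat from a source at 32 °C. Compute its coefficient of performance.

T_H = 124 °C → 124 + 273.15 = 397.15 K.
T_C = 32 °C → 32 + 273.15 = 305.15 K.
COP_HP = T_H/(T_H − T_C) = 397.15/(397.15 − 305.15) = 4.32.

COP_HP ≈ 4.32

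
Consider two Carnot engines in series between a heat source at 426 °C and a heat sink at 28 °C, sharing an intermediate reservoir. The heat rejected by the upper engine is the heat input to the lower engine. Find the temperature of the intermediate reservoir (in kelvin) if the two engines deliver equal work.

T_m ≈ 500 K

T_H = 426 °C → 426 + 273.15 = 699.15 K.
T_C = 28 °C → 28 + 273.15 = 301.15 K.
For reversible stages Q_m = Q_H·(T_m/T_H). Setting W₁ = Q_H(1 − T_m/T_H) equal to W₂ = Q_m(1 − T_C/T_m) = Q_H·(T_m − T_C)/T_H gives T_H − T_m = T_m − T_C, so T_m = (T_H + T_C)/2 = (699.15 + 301.15)/2 = 500 K.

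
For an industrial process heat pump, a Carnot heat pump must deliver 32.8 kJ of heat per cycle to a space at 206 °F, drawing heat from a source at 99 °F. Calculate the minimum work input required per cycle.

T_H = 206 °F → (206 − 32) × 5/9 = 96.67 °C = 369.82 K.
T_C = 99 °F → (99 − 32) × 5/9 = 37.22 °C = 310.37 K.
For a reversible heat pump, COP_HP = T_H/(T_H − T_C) = 369.82/59.44 = 6.2212.
W = Q_H/COP_HP = 32.8/6.2212 = 5.27 kJ.

W_in ≈ 5.27 kJ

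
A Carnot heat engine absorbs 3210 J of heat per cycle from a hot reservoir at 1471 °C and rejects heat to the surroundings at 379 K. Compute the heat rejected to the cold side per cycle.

Q_C ≈ 697.5 J

T_H = 1471 °C → 1471 + 273.15 = 1744.15 K.
Since the cycle is reversible, η = 1 − T_C/T_H = 1 − 379.00/1744.15 = 0.7827.
For a reversible cycle Q_C/Q_H = T_C/T_H, so Q_C = 3210 × 379.00/1744.15 = 697.5 J.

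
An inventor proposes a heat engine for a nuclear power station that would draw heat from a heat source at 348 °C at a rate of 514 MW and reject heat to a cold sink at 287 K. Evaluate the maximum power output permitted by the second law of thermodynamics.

Ẇ_max ≈ 277 MW

T_H = 348 °C → 348 + 273.15 = 621.15 K.
No engine can exceed the Carnot limit: η_max = 1 − T_C/T_H = 1 − 287.00/621.15 = 0.5380.
W_max = η_max · Q_H = 0.5380 × 514 = 277 MW.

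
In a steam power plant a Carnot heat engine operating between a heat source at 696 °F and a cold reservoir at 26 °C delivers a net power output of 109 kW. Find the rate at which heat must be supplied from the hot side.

T_H = 696 °F → (696 − 32) × 5/9 = 368.89 °C = 642.04 K.
T_C = 26 °C → 26 + 273.15 = 299.15 K.
Since the cycle is reversible, η = 1 − T_C/T_H = 1 − 299.15/642.04 = 0.5341.
Q_H = W/η = 109/0.5341 = 204 kW.

Q̇_H ≈ 204 kW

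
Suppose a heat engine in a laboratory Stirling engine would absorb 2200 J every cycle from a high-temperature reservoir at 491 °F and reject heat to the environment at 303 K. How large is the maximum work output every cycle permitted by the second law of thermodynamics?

T_H = 491 °F → (491 − 32) × 5/9 = 255.00 °C = 528.15 K.
By the Carnot theorem, η_max = 1 − T_C/T_H = 1 − 303.00/528.15 = 0.4263.
W_max = η_max · Q_H = 0.4263 × 2200 = 937.9 J.

W_max ≈ 937.9 J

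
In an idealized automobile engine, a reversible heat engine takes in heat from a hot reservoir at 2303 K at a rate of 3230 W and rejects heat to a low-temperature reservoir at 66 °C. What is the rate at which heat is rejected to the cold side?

T_C = 66 °C → 66 + 273.15 = 339.15 K.
η_rev = 1 − T_C/T_H = 1 − 339.15/2303.00 = 0.8527.
For a reversible cycle Q_C/Q_H = T_C/T_H, so Q_C = 3230 × 339.15/2303.00 = 475.7 W.

Q̇_C ≈ 475.7 W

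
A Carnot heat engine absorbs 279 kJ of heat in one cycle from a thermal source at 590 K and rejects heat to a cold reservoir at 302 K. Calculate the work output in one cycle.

Since the cycle is reversible, η = 1 − T_C/T_H = 1 − 302.00/590.00 = 0.4881.
W = η·Q_H = 0.4881 × 279 = 136.2 kJ.

W ≈ 136.2 kJ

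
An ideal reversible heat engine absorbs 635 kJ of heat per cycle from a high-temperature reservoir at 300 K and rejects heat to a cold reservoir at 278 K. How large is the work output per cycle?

W ≈ 46.6 kJ

The Carnot efficiency is η = 1 − T_C/T_H = 1 − 278.00/300.00 = 0.0733.
W = η·Q_H = 0.0733 × 635 = 46.6 kJ.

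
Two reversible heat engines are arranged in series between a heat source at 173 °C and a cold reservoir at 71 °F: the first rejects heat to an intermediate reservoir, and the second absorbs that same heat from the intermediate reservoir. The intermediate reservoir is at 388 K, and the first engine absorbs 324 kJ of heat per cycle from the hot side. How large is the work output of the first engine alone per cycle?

W₁ ≈ 42.2 kJ

T_H = 173 °C → 173 + 273.15 = 446.15 K.
T_C = 71 °F → (71 − 32) × 5/9 = 21.67 °C = 294.82 K.
First-stage efficiency η₁ = 1 − T_m/T_H = 1 − 388.00/446.15 = 0.1303.
W₁ = η₁·Q_H = 0.1303 × 324 = 42.2 kJ.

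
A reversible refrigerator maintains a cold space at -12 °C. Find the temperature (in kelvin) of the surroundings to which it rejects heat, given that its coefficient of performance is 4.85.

T_H ≈ 315.0 K

T_C = -12 °C → -12 + 273.15 = 261.15 K.
COP_R = T_C/(T_H − T_C) ⇒ T_H = T_C·(1 + 1/COP_R) = 261.15 × (1 + 1/4.85) = 315.0 K.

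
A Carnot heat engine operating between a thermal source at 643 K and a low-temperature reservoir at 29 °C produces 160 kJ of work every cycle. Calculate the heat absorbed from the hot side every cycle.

T_C = 29 °C → 29 + 273.15 = 302.15 K.
Carnot efficiency: η = 1 − T_C/T_H = 1 − 302.15/643.00 = 0.5301.
Q_H = W/η = 160/0.5301 = 302 kJ.

Q_H ≈ 302 kJ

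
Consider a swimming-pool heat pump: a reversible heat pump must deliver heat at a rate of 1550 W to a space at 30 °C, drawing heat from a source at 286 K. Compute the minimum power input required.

T_H = 30 °C → 30 + 273.15 = 303.15 K.
COP_HP = T_H/(T_H − T_C) = 303.15/17.15 = 17.6764.
W = Q_H/COP_HP = 1550/17.6764 = 87.7 W.

Ẇ_in ≈ 87.7 W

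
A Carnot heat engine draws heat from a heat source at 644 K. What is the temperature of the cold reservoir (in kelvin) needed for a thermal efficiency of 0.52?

T_C ≈ 309 K

From η = 1 − T_C/T_H, T_C = T_H·(1 − η) = 644.00 × (1 − 0.52) = 309 K.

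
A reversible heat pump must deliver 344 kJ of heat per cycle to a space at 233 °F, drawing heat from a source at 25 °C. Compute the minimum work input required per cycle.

W_in ≈ 77.5 kJ

T_H = 233 °F → (233 − 32) × 5/9 = 111.67 °C = 384.82 K.
T_C = 25 °C → 25 + 273.15 = 298.15 K.
For a reversible heat pump, COP_HP = T_H/(T_H − T_C) = 384.82/86.67 = 4.4402.
W = Q_H/COP_HP = 344/4.4402 = 77.5 kJ.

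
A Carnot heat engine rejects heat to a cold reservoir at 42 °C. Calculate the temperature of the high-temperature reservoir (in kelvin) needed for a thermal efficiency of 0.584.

T_C = 42 °C → 42 + 273.15 = 315.15 K.
From η = 1 − T_C/T_H, solving for T_H gives T_H = T_C/(1 − η) = 315.15/(1 − 0.584) = 758 K.

T_H ≈ 758 K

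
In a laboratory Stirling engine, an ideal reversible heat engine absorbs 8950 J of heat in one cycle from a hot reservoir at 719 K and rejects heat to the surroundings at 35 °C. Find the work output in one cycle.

T_C = 35 °C → 35 + 273.15 = 308.15 K.
Carnot efficiency: η = 1 − T_C/T_H = 1 − 308.15/719.00 = 0.5714.
W = η·Q_H = 0.5714 × 8950 = 5110 J.

W ≈ 5110 J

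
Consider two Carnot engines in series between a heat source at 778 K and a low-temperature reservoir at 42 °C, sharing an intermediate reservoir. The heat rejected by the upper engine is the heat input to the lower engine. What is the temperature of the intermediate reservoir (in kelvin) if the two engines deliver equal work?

T_m ≈ 547 K

T_C = 42 °C → 42 + 273.15 = 315.15 K.
For reversible stages Q_m = Q_H·(T_m/T_H). Setting W₁ = Q_H(1 − T_m/T_H) equal to W₂ = Q_m(1 − T_C/T_m) = Q_H·(T_m − T_C)/T_H gives T_H − T_m = T_m − T_C, so T_m = (T_H + T_C)/2 = (778.00 + 315.15)/2 = 547 K.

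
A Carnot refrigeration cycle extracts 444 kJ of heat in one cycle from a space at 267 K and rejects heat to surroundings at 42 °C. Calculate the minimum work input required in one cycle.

T_H = 42 °C → 42 + 273.15 = 315.15 K.
COP_R = T_C/(T_H − T_C) = 267.00/48.15 = 5.5452.
W = Q_C/COP_R = 444/5.5452 = 80.1 kJ.

W_in ≈ 80.1 kJ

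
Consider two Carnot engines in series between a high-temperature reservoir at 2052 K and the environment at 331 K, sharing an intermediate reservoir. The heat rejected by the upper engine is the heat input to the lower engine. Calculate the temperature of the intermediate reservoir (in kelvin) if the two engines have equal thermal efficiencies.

Equal efficiencies require 1 − T_m/T_H = 1 − T_C/T_m, i.e. T_m/T_H = T_C/T_m, so T_m = √(T_H·T_C) = √(2052.00 × 331.00) = 824 K.

T_m ≈ 824 K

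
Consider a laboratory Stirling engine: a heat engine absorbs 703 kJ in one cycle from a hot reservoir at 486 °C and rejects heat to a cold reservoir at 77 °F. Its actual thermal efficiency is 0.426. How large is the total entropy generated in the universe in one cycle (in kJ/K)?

ΔS_univ ≈ 0.4274 kJ/K

T_H = 486 °C → 486 + 273.15 = 759.15 K.
T_C = 77 °F → (77 − 32) × 5/9 = 25.00 °C = 298.15 K.
W = η·Q_H = 0.426 × 703 = 299.5 kJ, so Q_C = Q_H − W = 403.5 kJ.
Reservoir entropy changes: ΔS_H = −Q_H/T_H = −703/759.15 = -0.9260 kJ/K and ΔS_C = +Q_C/T_C = 403.5/298.15 = 1.353 kJ/K.
ΔS_univ = −Q_H/T_H + Q_C/T_C = 0.4274 kJ/K (> 0, since η = 0.426 < η_Carnot = 0.607).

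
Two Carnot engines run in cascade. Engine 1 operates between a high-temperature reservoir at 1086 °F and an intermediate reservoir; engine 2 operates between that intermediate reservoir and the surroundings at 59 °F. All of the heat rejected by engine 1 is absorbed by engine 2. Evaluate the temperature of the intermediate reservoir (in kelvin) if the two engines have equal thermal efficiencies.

T_H = 1086 °F → (1086 − 32) × 5/9 = 585.56 °C = 858.71 K.
T_C = 59 °F → (59 − 32) × 5/9 = 15.00 °C = 288.15 K.
Equal efficiencies require 1 − T_m/T_H = 1 − T_C/T_m, i.e. T_m/T_H = T_C/T_m, so T_m = √(T_H·T_C) = √(858.71 × 288.15) = 497 K.

T_m ≈ 497 K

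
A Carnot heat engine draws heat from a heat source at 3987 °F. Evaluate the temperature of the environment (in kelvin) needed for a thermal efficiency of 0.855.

T_H = 3987 °F → (3987 − 32) × 5/9 = 2197.22 °C = 2470.37 K.
From η = 1 − T_C/T_H, T_C = T_H·(1 − η) = 2470.37 × (1 − 0.855) = 358 K.

T_C ≈ 358 K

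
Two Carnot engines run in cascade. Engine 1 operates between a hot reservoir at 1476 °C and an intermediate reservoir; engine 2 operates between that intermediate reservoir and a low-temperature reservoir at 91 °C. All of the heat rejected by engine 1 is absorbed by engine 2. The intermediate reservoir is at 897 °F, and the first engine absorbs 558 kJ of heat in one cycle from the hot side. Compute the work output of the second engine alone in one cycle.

T_H = 1476 °C → 1476 + 273.15 = 1749.15 K.
T_C = 91 °C → 91 + 273.15 = 364.15 K.
T_m = 897 °F → (897 − 32) × 5/9 = 480.56 °C = 753.71 K.
Heat entering the second stage: Q_m = Q_H·(T_m/T_H) = 558 × 753.71/1749.15 = 240.4 kJ.
Second-stage efficiency η₂ = 1 − T_C/T_m = 1 − 364.15/753.71 = 0.5169, so W₂ = η₂·Q_m = 124.3 kJ.

W₂ ≈ 124.3 kJ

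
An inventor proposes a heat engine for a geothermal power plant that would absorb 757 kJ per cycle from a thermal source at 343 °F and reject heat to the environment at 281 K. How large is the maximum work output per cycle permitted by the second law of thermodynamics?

W_max ≈ 280 kJ

T_H = 343 °F → (343 − 32) × 5/9 = 172.78 °C = 445.93 K.
The upper bound on efficiency is η_max = 1 − T_C/T_H = 1 − 281.00/445.93 = 0.3699.
W_max = η_max · Q_H = 0.3699 × 757 = 280 kJ.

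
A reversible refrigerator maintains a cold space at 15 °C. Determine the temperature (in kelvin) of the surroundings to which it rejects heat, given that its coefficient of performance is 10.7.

T_C = 15 °C → 15 + 273.15 = 288.15 K.
COP_R = T_C/(T_H − T_C) ⇒ T_H = T_C·(1 + 1/COP_R) = 288.15 × (1 + 1/10.7) = 315 K.

T_H ≈ 315 K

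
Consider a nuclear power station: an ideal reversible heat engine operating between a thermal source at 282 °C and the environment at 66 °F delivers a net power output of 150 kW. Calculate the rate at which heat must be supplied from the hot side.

Q̇_H ≈ 316.5 kW

T_H = 282 °C → 282 + 273.15 = 555.15 K.
T_C = 66 °F → (66 − 32) × 5/9 = 18.89 °C = 292.04 K.
The Carnot efficiency is η = 1 − T_C/T_H = 1 − 292.04/555.15 = 0.4739.
Q_H = W/η = 150/0.4739 = 316.5 kW.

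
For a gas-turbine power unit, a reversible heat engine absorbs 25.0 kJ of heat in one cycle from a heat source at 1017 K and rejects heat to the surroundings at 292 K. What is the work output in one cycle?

W ≈ 17.8 kJ

Since the cycle is reversible, η = 1 − T_C/T_H = 1 − 292.00/1017.00 = 0.7129.
W = η·Q_H = 0.7129 × 25.0 = 17.8 kJ.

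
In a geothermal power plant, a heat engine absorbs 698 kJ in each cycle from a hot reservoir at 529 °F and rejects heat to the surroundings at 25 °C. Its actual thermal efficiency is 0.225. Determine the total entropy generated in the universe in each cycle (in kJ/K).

ΔS_univ ≈ 0.544 kJ/K

T_H = 529 °F → (529 − 32) × 5/9 = 276.11 °C = 549.26 K.
T_C = 25 °C → 25 + 273.15 = 298.15 K.
W = η·Q_H = 0.225 × 698 = 157.1 kJ, so Q_C = Q_H − W = 541.0 kJ.
Reservoir entropy changes: ΔS_H = −Q_H/T_H = −698/549.26 = -1.271 kJ/K and ΔS_C = +Q_C/T_C = 541.0/298.15 = 1.814 kJ/K.
ΔS_univ = −Q_H/T_H + Q_C/T_C = 0.544 kJ/K (> 0, since η = 0.225 < η_Carnot = 0.457).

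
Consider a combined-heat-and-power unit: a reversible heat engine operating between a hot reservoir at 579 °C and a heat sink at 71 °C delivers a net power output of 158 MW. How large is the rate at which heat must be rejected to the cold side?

Q̇_C ≈ 107 MW

T_H = 579 °C → 579 + 273.15 = 852.15 K.
T_C = 71 °C → 71 + 273.15 = 344.15 K.
For a reversible engine, η = 1 − T_C/T_H = 1 − 344.15/852.15 = 0.5961.
Since Q_C/Q_H = T_C/T_H and Q_H = W/η, Q_C = W·T_C/(T_H − T_C) = 158 × 344.15/508.00 = 107 MW.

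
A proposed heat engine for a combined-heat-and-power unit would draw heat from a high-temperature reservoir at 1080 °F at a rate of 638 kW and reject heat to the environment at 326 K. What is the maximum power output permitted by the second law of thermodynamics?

Ẇ_max ≈ 395 kW

T_H = 1080 °F → (1080 − 32) × 5/9 = 582.22 °C = 855.37 K.
By the Carnot theorem, η_max = 1 − T_C/T_H = 1 − 326.00/855.37 = 0.6189.
W_max = η_max · Q_H = 0.6189 × 638 = 395 kW.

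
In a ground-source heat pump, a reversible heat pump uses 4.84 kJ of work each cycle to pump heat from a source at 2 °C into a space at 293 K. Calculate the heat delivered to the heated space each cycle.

T_C = 2 °C → 2 + 273.15 = 275.15 K.
Reversible heating COP: COP_HP = T_H/(T_H − T_C) = 293.00/17.85 = 16.4146.
Q_H = COP_HP · W = 16.4146 × 4.84 = 79.4 kJ.

Q_H ≈ 79.4 kJ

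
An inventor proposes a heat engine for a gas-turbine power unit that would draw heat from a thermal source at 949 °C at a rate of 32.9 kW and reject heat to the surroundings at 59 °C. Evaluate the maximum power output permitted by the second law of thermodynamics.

Ẇ_max ≈ 24.0 kW

T_H = 949 °C → 949 + 273.15 = 1222.15 K.
T_C = 59 °C → 59 + 273.15 = 332.15 K.
The upper bound on efficiency is η_max = 1 − T_C/T_H = 1 − 332.15/1222.15 = 0.7282.
W_max = η_max · Q_H = 0.7282 × 32.9 = 24.0 kW.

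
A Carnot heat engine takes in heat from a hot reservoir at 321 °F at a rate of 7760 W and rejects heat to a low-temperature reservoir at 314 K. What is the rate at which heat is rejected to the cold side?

T_H = 321 °F → (321 − 32) × 5/9 = 160.56 °C = 433.71 K.
Carnot efficiency: η = 1 − T_C/T_H = 1 − 314.00/433.71 = 0.2760.
For a reversible cycle Q_C/Q_H = T_C/T_H, so Q_C = 7760 × 314.00/433.71 = 5618 W.

Q̇_C ≈ 5618 W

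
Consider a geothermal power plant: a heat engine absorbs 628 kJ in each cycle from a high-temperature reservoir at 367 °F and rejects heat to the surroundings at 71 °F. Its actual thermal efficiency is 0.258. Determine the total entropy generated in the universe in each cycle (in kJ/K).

ΔS_univ ≈ 0.213 kJ/K

T_H = 367 °F → (367 − 32) × 5/9 = 186.11 °C = 459.26 K.
T_C = 71 °F → (71 − 32) × 5/9 = 21.67 °C = 294.82 K.
W = η·Q_H = 0.258 × 628 = 162.0 kJ, so Q_C = Q_H − W = 466.0 kJ.
Reservoir entropy changes: ΔS_H = −Q_H/T_H = −628/459.26 = -1.367 kJ/K and ΔS_C = +Q_C/T_C = 466.0/294.82 = 1.581 kJ/K.
ΔS_univ = −Q_H/T_H + Q_C/T_C = 0.213 kJ/K (> 0, since η = 0.258 < η_Carnot = 0.358).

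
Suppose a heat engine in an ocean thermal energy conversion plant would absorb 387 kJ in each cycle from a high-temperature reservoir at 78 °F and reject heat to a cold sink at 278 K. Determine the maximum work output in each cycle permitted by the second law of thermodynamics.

W_max ≈ 26.8 kJ

T_H = 78 °F → (78 − 32) × 5/9 = 25.56 °C = 298.71 K.
The second-law ceiling is the Carnot efficiency, η_max = 1 − T_C/T_H = 1 − 278.00/298.71 = 0.0693.
W_max = η_max · Q_H = 0.0693 × 387 = 26.8 kJ.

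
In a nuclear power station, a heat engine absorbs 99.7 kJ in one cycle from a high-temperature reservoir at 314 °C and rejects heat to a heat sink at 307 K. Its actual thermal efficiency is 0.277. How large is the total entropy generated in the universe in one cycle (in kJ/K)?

T_H = 314 °C → 314 + 273.15 = 587.15 K.
W = η·Q_H = 0.277 × 99.7 = 27.62 kJ, so Q_C = Q_H − W = 72.08 kJ.
Entropy balance on the reservoirs: −Q_H/T_H = -0.1698 kJ/K, +Q_C/T_C = 0.2348 kJ/K.
ΔS_univ = −Q_H/T_H + Q_C/T_C = 0.0650 kJ/K (> 0, since η = 0.277 < η_Carnot = 0.477).

ΔS_univ ≈ 0.0650 kJ/K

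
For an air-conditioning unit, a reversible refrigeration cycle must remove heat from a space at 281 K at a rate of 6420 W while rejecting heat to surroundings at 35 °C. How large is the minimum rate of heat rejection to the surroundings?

Q̇_H ≈ 7040 W

T_H = 35 °C → 35 + 273.15 = 308.15 K.
For a reversible cycle Q_H/Q_C = T_H/T_C, so Q_H = Q_C·T_H/T_C = 6420 × 308.15/281.00 = 7040 W.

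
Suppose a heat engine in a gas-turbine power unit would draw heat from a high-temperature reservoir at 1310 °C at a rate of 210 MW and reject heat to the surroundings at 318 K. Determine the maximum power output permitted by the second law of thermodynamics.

Ẇ_max ≈ 167.8 MW

T_H = 1310 °C → 1310 + 273.15 = 1583.15 K.
The upper bound on efficiency is η_max = 1 − T_C/T_H = 1 − 318.00/1583.15 = 0.7991.
W_max = η_max · Q_H = 0.7991 × 210 = 167.8 MW.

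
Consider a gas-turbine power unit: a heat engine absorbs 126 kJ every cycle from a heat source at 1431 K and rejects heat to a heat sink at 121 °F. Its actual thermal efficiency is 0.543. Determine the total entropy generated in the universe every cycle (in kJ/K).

ΔS_univ ≈ 0.0904 kJ/K

T_C = 121 °F → (121 − 32) × 5/9 = 49.44 °C = 322.59 K.
W = η·Q_H = 0.543 × 126 = 68.42 kJ, so Q_C = Q_H − W = 57.58 kJ.
Entropy balance on the reservoirs: −Q_H/T_H = -0.08805 kJ/K, +Q_C/T_C = 0.1785 kJ/K.
ΔS_univ = −Q_H/T_H + Q_C/T_C = 0.0904 kJ/K (> 0, since η = 0.543 < η_Carnot = 0.775).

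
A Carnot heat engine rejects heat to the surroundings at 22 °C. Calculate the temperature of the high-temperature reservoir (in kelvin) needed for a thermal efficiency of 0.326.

T_C = 22 °C → 22 + 273.15 = 295.15 K.
From η = 1 − T_C/T_H, solving for T_H gives T_H = T_C/(1 − η) = 295.15/(1 − 0.326) = 438 K.

T_H ≈ 438 K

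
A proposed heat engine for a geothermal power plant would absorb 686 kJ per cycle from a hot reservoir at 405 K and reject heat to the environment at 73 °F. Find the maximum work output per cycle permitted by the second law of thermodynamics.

T_C = 73 °F → (73 − 32) × 5/9 = 22.78 °C = 295.93 K.
By the Carnot theorem, η_max = 1 − T_C/T_H = 1 − 295.93/405.00 = 0.2693.
W_max = η_max · Q_H = 0.2693 × 686 = 185 kJ.

W_max ≈ 185 kJ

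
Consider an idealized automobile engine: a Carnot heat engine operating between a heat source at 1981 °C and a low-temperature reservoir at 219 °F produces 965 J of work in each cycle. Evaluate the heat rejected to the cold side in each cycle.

Q_C ≈ 194 J

T_H = 1981 °C → 1981 + 273.15 = 2254.15 K.
T_C = 219 °F → (219 − 32) × 5/9 = 103.89 °C = 377.04 K.
For a reversible engine, η = 1 − T_C/T_H = 1 − 377.04/2254.15 = 0.8327.
Since Q_C/Q_H = T_C/T_H and Q_H = W/η, Q_C = W·T_C/(T_H − T_C) = 965 × 377.04/1877.11 = 194 J.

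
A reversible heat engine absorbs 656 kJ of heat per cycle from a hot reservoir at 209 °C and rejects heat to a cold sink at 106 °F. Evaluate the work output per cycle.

W ≈ 228 kJ

T_H = 209 °C → 209 + 273.15 = 482.15 K.
T_C = 106 °F → (106 − 32) × 5/9 = 41.11 °C = 314.26 K.
For a reversible engine, η = 1 − T_C/T_H = 1 − 314.26/482.15 = 0.3482.
W = η·Q_H = 0.3482 × 656 = 228 kJ.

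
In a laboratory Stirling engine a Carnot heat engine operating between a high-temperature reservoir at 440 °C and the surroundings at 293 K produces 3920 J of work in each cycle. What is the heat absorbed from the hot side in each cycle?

Q_H ≈ 6654 J

T_H = 440 °C → 440 + 273.15 = 713.15 K.
η_rev = 1 − T_C/T_H = 1 − 293.00/713.15 = 0.5891.
Q_H = W/η = 3920/0.5891 = 6654 J.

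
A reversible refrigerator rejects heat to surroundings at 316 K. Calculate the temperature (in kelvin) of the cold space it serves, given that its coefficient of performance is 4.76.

COP_R = T_C/(T_H − T_C) ⇒ T_C = T_H·COP_R/(1 + COP_R) = 316.00 × 4.76/(1 + 4.76) = 261.1 K.

T_C ≈ 261.1 K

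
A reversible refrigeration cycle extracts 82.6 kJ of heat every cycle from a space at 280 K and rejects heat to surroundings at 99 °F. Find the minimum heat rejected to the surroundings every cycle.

T_H = 99 °F → (99 − 32) × 5/9 = 37.22 °C = 310.37 K.
For a reversible cycle Q_H/Q_C = T_H/T_C, so Q_H = Q_C·T_H/T_C = 82.6 × 310.37/280.00 = 91.6 kJ.

Q_H ≈ 91.6 kJ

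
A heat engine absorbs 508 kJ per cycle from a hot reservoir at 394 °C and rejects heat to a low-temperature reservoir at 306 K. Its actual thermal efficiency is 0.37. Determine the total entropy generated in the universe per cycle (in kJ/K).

ΔS_univ ≈ 0.284 kJ/K

T_H = 394 °C → 394 + 273.15 = 667.15 K.
W = η·Q_H = 0.37 × 508 = 188.0 kJ, so Q_C = Q_H − W = 320.0 kJ.
The hot reservoir loses entropy Q_H/T_H = 508/667.15 = 0.7614 kJ/K; the cold reservoir gains Q_C/T_C = 320.0/306.00 = 1.046 kJ/K.
ΔS_univ = −Q_H/T_H + Q_C/T_C = 0.284 kJ/K (> 0, since η = 0.37 < η_Carnot = 0.541).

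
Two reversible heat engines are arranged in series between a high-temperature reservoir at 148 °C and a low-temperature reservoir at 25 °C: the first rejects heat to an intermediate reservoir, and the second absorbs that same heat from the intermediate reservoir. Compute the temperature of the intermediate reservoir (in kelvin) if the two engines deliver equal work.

T_m ≈ 360 K

T_H = 148 °C → 148 + 273.15 = 421.15 K.
T_C = 25 °C → 25 + 273.15 = 298.15 K.
For reversible stages Q_m = Q_H·(T_m/T_H). Setting W₁ = Q_H(1 − T_m/T_H) equal to W₂ = Q_m(1 − T_C/T_m) = Q_H·(T_m − T_C)/T_H gives T_H − T_m = T_m − T_C, so T_m = (T_H + T_C)/2 = (421.15 + 298.15)/2 = 360 K.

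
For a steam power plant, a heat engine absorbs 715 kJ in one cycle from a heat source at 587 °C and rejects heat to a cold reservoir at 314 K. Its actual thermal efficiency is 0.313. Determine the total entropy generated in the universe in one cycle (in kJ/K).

T_H = 587 °C → 587 + 273.15 = 860.15 K.
W = η·Q_H = 0.313 × 715 = 223.8 kJ, so Q_C = Q_H − W = 491.2 kJ.
Reservoir entropy changes: ΔS_H = −Q_H/T_H = −715/860.15 = -0.8313 kJ/K and ΔS_C = +Q_C/T_C = 491.2/314.00 = 1.564 kJ/K.
ΔS_univ = −Q_H/T_H + Q_C/T_C = 0.733 kJ/K (> 0, since η = 0.313 < η_Carnot = 0.635).

ΔS_univ ≈ 0.733 kJ/K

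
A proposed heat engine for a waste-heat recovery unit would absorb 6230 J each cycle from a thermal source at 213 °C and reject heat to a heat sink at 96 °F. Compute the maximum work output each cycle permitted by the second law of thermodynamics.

W_max ≈ 2270 J

T_H = 213 °C → 213 + 273.15 = 486.15 K.
T_C = 96 °F → (96 − 32) × 5/9 = 35.56 °C = 308.71 K.
No engine can exceed the Carnot limit: η_max = 1 − T_C/T_H = 1 − 308.71/486.15 = 0.3650.
W_max = η_max · Q_H = 0.3650 × 6230 = 2270 J.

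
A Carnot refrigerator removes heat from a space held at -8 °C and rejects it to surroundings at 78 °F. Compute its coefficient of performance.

COP_R ≈ 7.902

T_H = 78 °F → (78 − 32) × 5/9 = 25.56 °C = 298.71 K.
T_C = -8 °C → -8 + 273.15 = 265.15 K.
For a reversible refrigerator, COP_R = T_C/(T_H − T_C) = 265.15/(298.71 − 265.15) = 7.902.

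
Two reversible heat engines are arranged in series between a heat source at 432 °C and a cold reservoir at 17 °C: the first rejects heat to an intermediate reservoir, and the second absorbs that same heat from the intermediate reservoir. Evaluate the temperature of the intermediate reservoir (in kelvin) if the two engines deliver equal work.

T_m ≈ 498 K

T_H = 432 °C → 432 + 273.15 = 705.15 K.
T_C = 17 °C → 17 + 273.15 = 290.15 K.
For reversible stages Q_m = Q_H·(T_m/T_H). Setting W₁ = Q_H(1 − T_m/T_H) equal to W₂ = Q_m(1 − T_C/T_m) = Q_H·(T_m − T_C)/T_H gives T_H − T_m = T_m − T_C, so T_m = (T_H + T_C)/2 = (705.15 + 290.15)/2 = 498 K.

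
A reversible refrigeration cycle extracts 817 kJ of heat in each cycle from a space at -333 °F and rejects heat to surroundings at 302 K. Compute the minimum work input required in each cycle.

W_in ≈ 2689 kJ

T_C = -333 °F → (-333 − 32) × 5/9 = -202.78 °C = 70.37 K.
For a reversible refrigerator, COP_R = T_C/(T_H − T_C) = 70.37/231.63 = 0.3038.
W = Q_C/COP_R = 817/0.3038 = 2689 kJ.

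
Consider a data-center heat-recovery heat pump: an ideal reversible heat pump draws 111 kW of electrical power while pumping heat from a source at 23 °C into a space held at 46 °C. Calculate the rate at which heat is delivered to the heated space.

T_H = 46 °C → 46 + 273.15 = 319.15 K.
T_C = 23 °C → 23 + 273.15 = 296.15 K.
For a reversible heat pump, COP_HP = T_H/(T_H − T_C) = 319.15/23.00 = 13.8761.
Q_H = COP_HP · W = 13.8761 × 111 = 1540 kW.

Q̇_H ≈ 1540 kW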